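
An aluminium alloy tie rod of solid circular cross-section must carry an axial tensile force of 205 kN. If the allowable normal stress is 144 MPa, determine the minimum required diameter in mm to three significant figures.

42.6 mm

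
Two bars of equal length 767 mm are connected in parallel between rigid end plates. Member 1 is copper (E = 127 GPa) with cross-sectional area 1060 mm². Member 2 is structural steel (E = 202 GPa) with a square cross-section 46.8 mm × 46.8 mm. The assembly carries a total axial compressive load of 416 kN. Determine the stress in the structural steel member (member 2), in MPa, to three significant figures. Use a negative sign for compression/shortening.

-146 MPa

A_2 = 2190 mm².
Equal strain + equilibrium ⇒ each member carries load in proportion to AE: A₁E₁ = 134600000 N, A₂E₂ = 442400000 N, ΣAE = 577000000 N.
σ₂ = P·E₂/ΣAE = -416000·202000/577000000 = -145.6 MPa.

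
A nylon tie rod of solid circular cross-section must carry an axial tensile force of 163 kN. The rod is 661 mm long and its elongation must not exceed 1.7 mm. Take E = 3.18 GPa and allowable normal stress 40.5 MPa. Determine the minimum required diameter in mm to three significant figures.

159 mm

Required area A ≥ P/σ_allow = 163000/40.5 = 4025 mm².
For a solid circular section, d ≥ √(4A/π) = 71.58 mm.
Elongation limit: A ≥ PL/(Eδ_allow) = 163000·661/(3180·1.7) = 19930 mm² ⇒ d ≥ 159.3 mm.
The elongation limit governs.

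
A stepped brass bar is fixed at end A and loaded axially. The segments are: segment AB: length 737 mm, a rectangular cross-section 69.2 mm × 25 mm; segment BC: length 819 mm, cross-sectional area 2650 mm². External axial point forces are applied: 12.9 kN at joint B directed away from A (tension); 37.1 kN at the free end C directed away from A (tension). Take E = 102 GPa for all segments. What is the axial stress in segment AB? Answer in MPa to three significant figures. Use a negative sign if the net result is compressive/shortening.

28.9 MPa

Internal axial forces (sectioning from the free end, tension +): N_BC = 37.1 kN, N_AB = 50 kN.
A_AB = 1730 mm².
σ_AB = N_AB/A_AB = 50000/1730 = 28.9 MPa.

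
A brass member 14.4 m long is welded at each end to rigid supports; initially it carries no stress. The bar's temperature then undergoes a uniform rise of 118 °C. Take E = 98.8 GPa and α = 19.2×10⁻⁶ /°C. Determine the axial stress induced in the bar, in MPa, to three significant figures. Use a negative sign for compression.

-224 MPa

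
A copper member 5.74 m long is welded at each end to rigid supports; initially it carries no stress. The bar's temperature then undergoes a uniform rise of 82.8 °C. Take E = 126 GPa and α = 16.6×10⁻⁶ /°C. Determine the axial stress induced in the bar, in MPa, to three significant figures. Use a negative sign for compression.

Free thermal expansion αLΔT = 16.6e-6 · 5740 · 82.8 = 7.89 mm.
The walls impose strain ε = −(7.89)/5740 = -1.3745e-03; σ = Eε = 126000 · -1.3745e-03 = -173.2 MPa.

-173 MPa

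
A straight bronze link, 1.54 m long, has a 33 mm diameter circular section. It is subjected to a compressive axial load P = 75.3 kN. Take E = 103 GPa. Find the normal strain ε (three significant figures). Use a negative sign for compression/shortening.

-8.55e-04

A = 855.3 mm².
σ = N/A = -88.04 MPa; ε = σ/E = -88.04/103000 = -8.548e-04.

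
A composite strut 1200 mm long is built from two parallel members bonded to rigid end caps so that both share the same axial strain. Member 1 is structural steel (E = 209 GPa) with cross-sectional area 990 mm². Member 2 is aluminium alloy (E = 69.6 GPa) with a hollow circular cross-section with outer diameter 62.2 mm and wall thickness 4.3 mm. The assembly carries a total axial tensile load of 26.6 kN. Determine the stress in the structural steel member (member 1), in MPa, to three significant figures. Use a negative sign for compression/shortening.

A_2 = 782.2 mm².
Equal strain + equilibrium ⇒ each member carries load in proportion to AE: A₁E₁ = 206900000 N, A₂E₂ = 54440000 N, ΣAE = 261300000 N.
σ₁ = P·E₁/ΣAE = 26600·209000/261300000 = 21.27 MPa.

21.3 MPa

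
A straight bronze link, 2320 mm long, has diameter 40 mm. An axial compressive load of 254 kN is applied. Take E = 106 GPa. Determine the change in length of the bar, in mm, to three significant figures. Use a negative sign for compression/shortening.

-4.42 mm

A = 1257 mm².
δ_mech = NL/(AE) = -254000·2320/(1257·106000) = -4.424 mm.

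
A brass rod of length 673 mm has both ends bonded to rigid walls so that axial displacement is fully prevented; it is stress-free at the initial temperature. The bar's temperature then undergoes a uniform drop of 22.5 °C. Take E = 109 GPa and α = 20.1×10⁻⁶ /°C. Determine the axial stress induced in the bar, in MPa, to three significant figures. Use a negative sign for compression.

49.3 MPa

Free thermal expansion αLΔT = 20.1e-6 · 673 · -22.5 = -0.3044 mm.
The walls impose strain ε = −(-0.3044)/673 = 4.5225e-04; σ = Eε = 109000 · 4.5225e-04 = 49.3 MPa.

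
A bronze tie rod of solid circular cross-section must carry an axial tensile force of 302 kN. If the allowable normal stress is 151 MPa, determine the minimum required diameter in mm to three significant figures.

50.5 mm

Required area A ≥ P/σ_allow = 302000/151 = 2000 mm².
For a solid circular section, d ≥ √(4A/π) = 50.46 mm.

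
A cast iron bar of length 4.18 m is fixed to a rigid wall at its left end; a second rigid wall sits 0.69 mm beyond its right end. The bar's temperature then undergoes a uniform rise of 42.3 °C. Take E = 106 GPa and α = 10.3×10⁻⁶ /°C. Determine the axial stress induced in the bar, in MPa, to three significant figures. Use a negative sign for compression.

Free thermal expansion αLΔT = 10.3e-6 · 4180 · 42.3 = 1.821 mm.
The walls engage after the gap closes; constrained expansion = 1.821 − 0.69 = 1.131 mm.
The walls impose strain ε = −(1.131)/4180 = -2.7062e-04; σ = Eε = 106000 · -2.7062e-04 = -28.69 MPa.

-28.7 MPa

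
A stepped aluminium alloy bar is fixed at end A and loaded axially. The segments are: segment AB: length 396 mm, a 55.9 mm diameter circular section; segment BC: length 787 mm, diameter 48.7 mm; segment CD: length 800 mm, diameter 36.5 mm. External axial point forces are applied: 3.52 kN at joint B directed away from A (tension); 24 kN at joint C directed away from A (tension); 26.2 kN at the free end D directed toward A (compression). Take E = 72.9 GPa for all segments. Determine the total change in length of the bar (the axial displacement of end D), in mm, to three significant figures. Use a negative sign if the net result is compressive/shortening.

Internal axial forces (sectioning from the free end, tension +): N_CD = -26.2 kN, N_BC = -2.2 kN, N_AB = 1.32 kN.
A_AB = 2454 mm².
A_BC = 1863 mm².
A_CD = 1046 mm².
δ_AB = 1320·396/(2454·72900) = 0.002922 mm
δ_BC = -2200·787/(1863·72900) = -0.01275 mm
δ_CD = -26200·800/(1046·72900) = -0.2748 mm
δ = Σδ_i = -0.2846 mm.

-0.285 mm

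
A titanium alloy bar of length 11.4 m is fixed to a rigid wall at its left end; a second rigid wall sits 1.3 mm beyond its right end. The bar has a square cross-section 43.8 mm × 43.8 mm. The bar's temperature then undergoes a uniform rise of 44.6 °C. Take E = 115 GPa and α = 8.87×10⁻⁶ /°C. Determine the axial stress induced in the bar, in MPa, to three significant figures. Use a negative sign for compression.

Free thermal expansion αLΔT = 8.87e-6 · 11400 · 44.6 = 4.51 mm.
The walls engage after the gap closes; constrained expansion = 4.51 − 1.3 = 3.21 mm.
The walls impose strain ε = −(3.21)/11400 = -2.8157e-04; σ = Eε = 115000 · -2.8157e-04 = -32.38 MPa.

-32.4 MPa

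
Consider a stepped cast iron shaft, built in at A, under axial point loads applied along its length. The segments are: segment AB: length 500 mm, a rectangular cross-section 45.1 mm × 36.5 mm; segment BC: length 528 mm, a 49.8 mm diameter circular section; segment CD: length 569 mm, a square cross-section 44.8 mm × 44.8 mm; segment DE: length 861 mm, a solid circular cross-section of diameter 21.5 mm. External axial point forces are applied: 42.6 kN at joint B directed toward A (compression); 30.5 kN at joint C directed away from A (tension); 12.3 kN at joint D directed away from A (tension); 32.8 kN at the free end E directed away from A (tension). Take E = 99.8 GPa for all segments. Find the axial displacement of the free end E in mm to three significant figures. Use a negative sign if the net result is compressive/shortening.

Internal axial forces (sectioning from the free end, tension +): N_DE = 32.8 kN, N_CD = 45.1 kN, N_BC = 75.6 kN, N_AB = 33 kN.
A_AB = 1646 mm².
A_BC = 1948 mm².
A_CD = 2007 mm².
A_DE = 363.1 mm².
δ_AB = 33000·500/(1646·99800) = 0.1004 mm
δ_BC = 75600·528/(1948·99800) = 0.2053 mm
δ_CD = 45100·569/(2007·99800) = 0.1281 mm
δ_DE = 32800·861/(363.1·99800) = 0.7794 mm
δ = Σδ_i = 1.213 mm.

1.21 mm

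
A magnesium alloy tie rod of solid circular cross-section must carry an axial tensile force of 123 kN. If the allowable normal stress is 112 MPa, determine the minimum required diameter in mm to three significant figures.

Required area A ≥ P/σ_allow = 123000/112 = 1098 mm².
For a solid circular section, d ≥ √(4A/π) = 37.39 mm.

37.4 mm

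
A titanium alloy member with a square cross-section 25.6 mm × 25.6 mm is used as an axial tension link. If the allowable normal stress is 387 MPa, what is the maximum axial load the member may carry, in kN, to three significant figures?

A = 655.4 mm².
P_max = σ_allow · A = 387 · 655.4 = 253600 N = 253.6 kN.

254 kN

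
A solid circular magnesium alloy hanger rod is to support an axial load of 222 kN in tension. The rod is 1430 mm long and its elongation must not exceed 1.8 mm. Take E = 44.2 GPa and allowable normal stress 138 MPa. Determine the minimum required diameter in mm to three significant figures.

Required area A ≥ P/σ_allow = 222000/138 = 1609 mm².
For a solid circular section, d ≥ √(4A/π) = 45.26 mm.
Elongation limit: A ≥ PL/(Eδ_allow) = 222000·1430/(44200·1.8) = 3990 mm² ⇒ d ≥ 71.28 mm.
The elongation limit governs.

71.3 mm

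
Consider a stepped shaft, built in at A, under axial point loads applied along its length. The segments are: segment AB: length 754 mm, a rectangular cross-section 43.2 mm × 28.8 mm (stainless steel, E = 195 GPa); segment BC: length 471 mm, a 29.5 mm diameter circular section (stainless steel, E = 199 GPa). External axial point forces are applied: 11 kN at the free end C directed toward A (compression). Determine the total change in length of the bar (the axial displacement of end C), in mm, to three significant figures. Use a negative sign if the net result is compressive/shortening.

Internal axial forces (sectioning from the free end, tension +): N_BC = -11 kN, N_AB = -11 kN.
A_AB = 1244 mm².
A_BC = 683.5 mm².
δ_AB = -11000·754/(1244·195000) = -0.03419 mm
δ_BC = -11000·471/(683.5·199000) = -0.03809 mm
δ = Σδ_i = -0.07228 mm.

-0.0723 mm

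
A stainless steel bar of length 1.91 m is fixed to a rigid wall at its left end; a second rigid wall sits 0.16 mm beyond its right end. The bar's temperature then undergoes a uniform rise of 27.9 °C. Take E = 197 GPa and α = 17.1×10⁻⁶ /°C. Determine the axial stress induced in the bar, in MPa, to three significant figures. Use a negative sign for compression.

Free thermal expansion αLΔT = 17.1e-6 · 1910 · 27.9 = 0.9112 mm.
The walls engage after the gap closes; constrained expansion = 0.9112 − 0.16 = 0.7512 mm.
The walls impose strain ε = −(0.7512)/1910 = -3.9332e-04; σ = Eε = 197000 · -3.9332e-04 = -77.48 MPa.

-77.5 MPa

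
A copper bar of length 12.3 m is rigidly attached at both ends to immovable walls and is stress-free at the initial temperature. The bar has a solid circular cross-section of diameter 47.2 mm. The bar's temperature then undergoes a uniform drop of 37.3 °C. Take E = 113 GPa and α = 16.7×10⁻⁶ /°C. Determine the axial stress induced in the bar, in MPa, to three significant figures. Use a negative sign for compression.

Free thermal expansion αLΔT = 16.7e-6 · 12300 · -37.3 = -7.662 mm.
The walls impose strain ε = −(-7.662)/12300 = 6.2291e-04; σ = Eε = 113000 · 6.2291e-04 = 70.39 MPa.

70.4 MPa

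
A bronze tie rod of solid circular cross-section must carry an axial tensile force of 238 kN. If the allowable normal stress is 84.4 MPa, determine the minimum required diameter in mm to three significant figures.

Required area A ≥ P/σ_allow = 238000/84.4 = 2820 mm².
For a solid circular section, d ≥ √(4A/π) = 59.92 mm.

59.9 mm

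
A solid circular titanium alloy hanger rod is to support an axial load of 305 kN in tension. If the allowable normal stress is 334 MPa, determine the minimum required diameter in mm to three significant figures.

Required area A ≥ P/σ_allow = 305000/334 = 913.2 mm².
For a solid circular section, d ≥ √(4A/π) = 34.1 mm.

34.1 mm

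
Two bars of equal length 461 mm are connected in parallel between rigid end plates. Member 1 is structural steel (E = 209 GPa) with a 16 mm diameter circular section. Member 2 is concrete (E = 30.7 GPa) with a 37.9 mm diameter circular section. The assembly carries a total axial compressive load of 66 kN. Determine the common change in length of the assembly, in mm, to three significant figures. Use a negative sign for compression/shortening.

A_1 = 201.1 mm².
A_2 = 1128 mm².
Equal strain + equilibrium ⇒ each member carries load in proportion to AE: A₁E₁ = 42020000 N, A₂E₂ = 34630000 N, ΣAE = 76660000 N.
δ = PL/ΣAE = -66000·461/76660000 = -0.3969 mm.

-0.397 mm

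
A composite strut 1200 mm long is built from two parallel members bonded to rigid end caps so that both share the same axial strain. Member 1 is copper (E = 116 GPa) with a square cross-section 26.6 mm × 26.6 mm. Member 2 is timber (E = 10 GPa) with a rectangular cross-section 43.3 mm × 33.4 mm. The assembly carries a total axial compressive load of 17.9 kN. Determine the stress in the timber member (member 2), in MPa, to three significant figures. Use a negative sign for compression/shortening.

-1.85 MPa

A_1 = 707.6 mm².
A_2 = 1446 mm².
Equal strain + equilibrium ⇒ each member carries load in proportion to AE: A₁E₁ = 82080000 N, A₂E₂ = 14460000 N, ΣAE = 96540000 N.
σ₂ = P·E₂/ΣAE = -17900·10000/96540000 = -1.854 MPa.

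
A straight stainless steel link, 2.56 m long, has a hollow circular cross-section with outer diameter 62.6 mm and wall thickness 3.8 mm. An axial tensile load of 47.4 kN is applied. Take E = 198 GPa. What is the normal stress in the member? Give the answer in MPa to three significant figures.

67.5 MPa

A = 702 mm².
σ = N/A = 47400/702 = 67.53 MPa.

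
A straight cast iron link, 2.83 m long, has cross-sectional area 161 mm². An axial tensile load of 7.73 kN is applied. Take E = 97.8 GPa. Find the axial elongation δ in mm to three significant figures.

1.39 mm

δ_mech = NL/(AE) = 7730·2830/(161·97800) = 1.389 mm.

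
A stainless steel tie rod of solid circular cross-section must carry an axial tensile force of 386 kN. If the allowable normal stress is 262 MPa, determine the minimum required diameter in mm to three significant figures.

Required area A ≥ P/σ_allow = 386000/262 = 1473 mm².
For a solid circular section, d ≥ √(4A/π) = 43.31 mm.

43.3 mm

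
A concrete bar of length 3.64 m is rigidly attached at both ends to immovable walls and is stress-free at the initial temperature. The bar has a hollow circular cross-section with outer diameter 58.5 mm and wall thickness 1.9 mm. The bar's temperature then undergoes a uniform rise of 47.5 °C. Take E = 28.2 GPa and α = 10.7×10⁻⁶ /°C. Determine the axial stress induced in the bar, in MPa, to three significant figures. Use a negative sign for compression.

-14.3 MPa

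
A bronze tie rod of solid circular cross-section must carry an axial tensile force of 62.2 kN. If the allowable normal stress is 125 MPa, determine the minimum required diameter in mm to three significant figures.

25.2 mm

Required area A ≥ P/σ_allow = 62200/125 = 497.6 mm².
For a solid circular section, d ≥ √(4A/π) = 25.17 mm.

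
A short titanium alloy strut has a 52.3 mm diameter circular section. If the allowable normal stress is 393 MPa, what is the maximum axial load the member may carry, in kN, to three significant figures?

844 kN

A = 2148 mm².
P_max = σ_allow · A = 393 · 2148 = 844300 N = 844.3 kN.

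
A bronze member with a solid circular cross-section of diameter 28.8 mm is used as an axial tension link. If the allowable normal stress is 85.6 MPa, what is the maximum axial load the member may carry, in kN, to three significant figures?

55.8 kN

A = 651.4 mm².
P_max = σ_allow · A = 85.6 · 651.4 = 55760 N = 55.76 kN.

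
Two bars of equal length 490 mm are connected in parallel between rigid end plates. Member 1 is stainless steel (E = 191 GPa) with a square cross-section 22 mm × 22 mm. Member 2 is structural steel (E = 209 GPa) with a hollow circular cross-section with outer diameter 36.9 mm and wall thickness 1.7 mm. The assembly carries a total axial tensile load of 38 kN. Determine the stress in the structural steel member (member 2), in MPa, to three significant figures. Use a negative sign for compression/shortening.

A_1 = 484 mm².
A_2 = 188 mm².
Equal strain + equilibrium ⇒ each member carries load in proportion to AE: A₁E₁ = 92440000 N, A₂E₂ = 39290000 N, ΣAE = 131700000 N.
σ₂ = P·E₂/ΣAE = 38000·209000/131700000 = 60.29 MPa.

60.3 MPa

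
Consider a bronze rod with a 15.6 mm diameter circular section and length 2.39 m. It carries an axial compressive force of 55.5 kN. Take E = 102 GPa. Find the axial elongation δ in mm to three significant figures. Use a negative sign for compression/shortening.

-6.80 mm

A = 191.1 mm².
δ_mech = NL/(AE) = -55500·2390/(191.1·102000) = -6.804 mm.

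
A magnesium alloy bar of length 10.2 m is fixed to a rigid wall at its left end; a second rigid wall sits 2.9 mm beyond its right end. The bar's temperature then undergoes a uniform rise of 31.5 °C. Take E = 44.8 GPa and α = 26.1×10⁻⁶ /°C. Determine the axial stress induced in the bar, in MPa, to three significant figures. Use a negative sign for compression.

-24.1 MPa

Free thermal expansion αLΔT = 26.1e-6 · 10200 · 31.5 = 8.386 mm.
The walls engage after the gap closes; constrained expansion = 8.386 − 2.9 = 5.486 mm.
The walls impose strain ε = −(5.486)/10200 = -5.3784e-04; σ = Eε = 44800 · -5.3784e-04 = -24.1 MPa.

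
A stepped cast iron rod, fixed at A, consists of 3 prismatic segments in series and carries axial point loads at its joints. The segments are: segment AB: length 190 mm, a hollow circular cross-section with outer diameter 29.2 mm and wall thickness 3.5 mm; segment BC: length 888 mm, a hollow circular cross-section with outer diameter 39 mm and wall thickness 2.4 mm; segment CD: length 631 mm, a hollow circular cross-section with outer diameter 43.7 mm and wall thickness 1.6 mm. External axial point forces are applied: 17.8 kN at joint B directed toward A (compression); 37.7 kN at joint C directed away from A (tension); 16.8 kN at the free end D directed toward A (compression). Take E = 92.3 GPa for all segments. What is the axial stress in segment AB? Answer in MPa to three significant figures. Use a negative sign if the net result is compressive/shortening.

11.0 MPa

Internal axial forces (sectioning from the free end, tension +): N_CD = -16.8 kN, N_BC = 20.9 kN, N_AB = 3.1 kN.
A_AB = 282.6 mm².
σ_AB = N_AB/A_AB = 3100/282.6 = 10.97 MPa.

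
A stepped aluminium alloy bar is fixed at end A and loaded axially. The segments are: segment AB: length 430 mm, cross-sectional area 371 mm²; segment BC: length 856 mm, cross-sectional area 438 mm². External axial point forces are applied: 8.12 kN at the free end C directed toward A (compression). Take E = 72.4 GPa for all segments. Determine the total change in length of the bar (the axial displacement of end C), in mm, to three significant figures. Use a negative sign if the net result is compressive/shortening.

-0.349 mm

Internal axial forces (sectioning from the free end, tension +): N_BC = -8.12 kN, N_AB = -8.12 kN.
δ_AB = -8120·430/(371·72400) = -0.13 mm
δ_BC = -8120·856/(438·72400) = -0.2192 mm
δ = Σδ_i = -0.3492 mm.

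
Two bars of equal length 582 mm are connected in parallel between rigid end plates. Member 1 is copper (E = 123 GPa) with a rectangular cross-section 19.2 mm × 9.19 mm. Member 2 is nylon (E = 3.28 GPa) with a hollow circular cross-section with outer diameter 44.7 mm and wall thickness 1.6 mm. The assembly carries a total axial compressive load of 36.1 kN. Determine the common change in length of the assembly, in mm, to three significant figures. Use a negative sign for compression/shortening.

-0.937 mm

A_1 = 176.4 mm².
A_2 = 216.6 mm².
Equal strain + equilibrium ⇒ each member carries load in proportion to AE: A₁E₁ = 21700000 N, A₂E₂ = 710600 N, ΣAE = 22410000 N.
δ = PL/ΣAE = -36100·582/22410000 = -0.9374 mm.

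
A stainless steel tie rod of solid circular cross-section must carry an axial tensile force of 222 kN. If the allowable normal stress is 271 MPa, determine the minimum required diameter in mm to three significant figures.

Required area A ≥ P/σ_allow = 222000/271 = 819.2 mm².
For a solid circular section, d ≥ √(4A/π) = 32.3 mm.

32.3 mm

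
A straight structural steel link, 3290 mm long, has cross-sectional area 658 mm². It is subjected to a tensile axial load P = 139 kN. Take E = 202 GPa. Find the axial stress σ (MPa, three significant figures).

211 MPa

σ = N/A = 139000/658 = 211.2 MPa.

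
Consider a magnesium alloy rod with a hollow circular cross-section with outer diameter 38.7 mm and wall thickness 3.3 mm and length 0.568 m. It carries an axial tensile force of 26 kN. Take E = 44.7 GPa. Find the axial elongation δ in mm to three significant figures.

0.900 mm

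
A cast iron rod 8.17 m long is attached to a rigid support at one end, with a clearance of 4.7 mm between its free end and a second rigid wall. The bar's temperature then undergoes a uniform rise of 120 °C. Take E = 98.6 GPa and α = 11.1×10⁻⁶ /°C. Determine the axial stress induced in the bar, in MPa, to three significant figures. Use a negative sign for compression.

-74.6 MPa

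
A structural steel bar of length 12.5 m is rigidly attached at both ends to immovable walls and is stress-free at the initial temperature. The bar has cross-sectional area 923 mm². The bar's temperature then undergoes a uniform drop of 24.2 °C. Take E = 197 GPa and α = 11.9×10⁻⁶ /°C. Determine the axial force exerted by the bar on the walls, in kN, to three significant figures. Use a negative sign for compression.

Free thermal expansion αLΔT = 11.9e-6 · 12500 · -24.2 = -3.6 mm.
The walls impose strain ε = −(-3.6)/12500 = 2.8798e-04; σ = Eε = 197000 · 2.8798e-04 = 56.73 MPa.
Wall reaction R = σ·A = 56.73·923 = 52360 N = 52.36 kN.

52.4 kN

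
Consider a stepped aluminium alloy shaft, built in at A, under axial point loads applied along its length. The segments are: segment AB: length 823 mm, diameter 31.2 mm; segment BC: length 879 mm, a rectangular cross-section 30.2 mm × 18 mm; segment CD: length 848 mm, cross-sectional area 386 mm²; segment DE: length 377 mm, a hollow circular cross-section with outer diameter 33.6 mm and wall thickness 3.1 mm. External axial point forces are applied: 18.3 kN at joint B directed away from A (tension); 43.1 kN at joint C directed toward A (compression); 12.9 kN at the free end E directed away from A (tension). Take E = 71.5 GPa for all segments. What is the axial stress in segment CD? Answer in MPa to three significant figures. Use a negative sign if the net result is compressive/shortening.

33.4 MPa

Internal axial forces (sectioning from the free end, tension +): N_DE = 12.9 kN, N_CD = 12.9 kN, N_BC = -30.2 kN, N_AB = -11.9 kN.
σ_CD = N_CD/A_CD = 12900/386 = 33.42 MPa.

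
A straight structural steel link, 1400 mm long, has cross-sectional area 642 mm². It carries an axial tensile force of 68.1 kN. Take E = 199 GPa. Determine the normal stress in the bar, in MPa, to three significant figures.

σ = N/A = 68100/642 = 106.1 MPa.

106 MPa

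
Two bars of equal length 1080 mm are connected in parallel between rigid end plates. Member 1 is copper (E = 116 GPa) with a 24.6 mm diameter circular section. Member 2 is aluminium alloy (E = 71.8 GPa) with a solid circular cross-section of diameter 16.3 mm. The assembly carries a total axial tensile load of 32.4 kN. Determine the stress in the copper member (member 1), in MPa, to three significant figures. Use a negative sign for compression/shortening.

53.6 MPa

A_1 = 475.3 mm².
A_2 = 208.7 mm².
Equal strain + equilibrium ⇒ each member carries load in proportion to AE: A₁E₁ = 55130000 N, A₂E₂ = 14980000 N, ΣAE = 70120000 N.
σ₁ = P·E₁/ΣAE = 32400·116000/70120000 = 53.6 MPa.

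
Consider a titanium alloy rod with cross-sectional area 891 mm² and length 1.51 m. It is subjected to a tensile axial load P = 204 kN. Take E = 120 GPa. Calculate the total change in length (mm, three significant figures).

2.88 mm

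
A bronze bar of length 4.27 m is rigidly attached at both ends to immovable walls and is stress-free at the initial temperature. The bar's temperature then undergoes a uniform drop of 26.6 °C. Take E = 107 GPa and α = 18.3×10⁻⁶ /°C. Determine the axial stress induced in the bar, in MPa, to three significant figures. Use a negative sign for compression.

52.1 MPa

Free thermal expansion αLΔT = 18.3e-6 · 4270 · -26.6 = -2.079 mm.
The walls impose strain ε = −(-2.079)/4270 = 4.8678e-04; σ = Eε = 107000 · 4.8678e-04 = 52.09 MPa.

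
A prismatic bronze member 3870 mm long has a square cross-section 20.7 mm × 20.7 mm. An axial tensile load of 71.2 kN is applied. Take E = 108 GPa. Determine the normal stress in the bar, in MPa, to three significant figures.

A = 428.5 mm².
σ = N/A = 71200/428.5 = 166.2 MPa.

166 MPa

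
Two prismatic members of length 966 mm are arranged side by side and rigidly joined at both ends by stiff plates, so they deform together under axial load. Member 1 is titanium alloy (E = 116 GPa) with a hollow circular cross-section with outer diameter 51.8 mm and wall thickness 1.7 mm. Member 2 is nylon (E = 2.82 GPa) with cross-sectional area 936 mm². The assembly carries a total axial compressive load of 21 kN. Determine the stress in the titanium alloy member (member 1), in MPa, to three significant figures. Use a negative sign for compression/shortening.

A_1 = 267.6 mm².
Equal strain + equilibrium ⇒ each member carries load in proportion to AE: A₁E₁ = 31040000 N, A₂E₂ = 2640000 N, ΣAE = 33680000 N.
σ₁ = P·E₁/ΣAE = -21000·116000/33680000 = -72.33 MPa.

-72.3 MPa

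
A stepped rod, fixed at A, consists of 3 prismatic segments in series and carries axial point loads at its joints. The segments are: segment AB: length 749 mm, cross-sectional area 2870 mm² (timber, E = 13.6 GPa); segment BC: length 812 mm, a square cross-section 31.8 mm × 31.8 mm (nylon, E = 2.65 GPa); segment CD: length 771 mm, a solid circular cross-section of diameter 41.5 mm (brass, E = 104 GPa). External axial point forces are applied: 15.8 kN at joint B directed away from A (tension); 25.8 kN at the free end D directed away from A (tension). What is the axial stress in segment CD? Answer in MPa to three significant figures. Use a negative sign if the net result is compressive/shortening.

19.1 MPa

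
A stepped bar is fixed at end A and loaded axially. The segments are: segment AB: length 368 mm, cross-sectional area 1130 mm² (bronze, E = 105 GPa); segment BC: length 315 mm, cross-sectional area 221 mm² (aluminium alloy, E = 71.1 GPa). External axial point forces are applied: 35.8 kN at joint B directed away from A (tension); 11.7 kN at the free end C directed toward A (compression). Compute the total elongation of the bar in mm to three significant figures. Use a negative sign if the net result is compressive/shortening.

Internal axial forces (sectioning from the free end, tension +): N_BC = -11.7 kN, N_AB = 24.1 kN.
δ_AB = 24100·368/(1130·105000) = 0.07475 mm
δ_BC = -11700·315/(221·71100) = -0.2345 mm
δ = Σδ_i = -0.1598 mm.

-0.160 mm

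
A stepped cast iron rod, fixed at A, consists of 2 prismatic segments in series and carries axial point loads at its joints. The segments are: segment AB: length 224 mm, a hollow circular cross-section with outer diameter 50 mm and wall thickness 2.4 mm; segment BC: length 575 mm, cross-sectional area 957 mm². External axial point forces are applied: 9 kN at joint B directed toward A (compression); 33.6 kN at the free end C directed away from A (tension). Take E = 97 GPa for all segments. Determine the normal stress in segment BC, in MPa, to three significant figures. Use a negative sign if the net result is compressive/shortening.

35.1 MPa

Internal axial forces (sectioning from the free end, tension +): N_BC = 33.6 kN, N_AB = 24.6 kN.
σ_BC = N_BC/A_BC = 33600/957 = 35.11 MPa.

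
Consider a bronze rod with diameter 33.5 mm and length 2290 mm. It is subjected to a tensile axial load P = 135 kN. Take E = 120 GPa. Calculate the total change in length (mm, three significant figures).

2.92 mm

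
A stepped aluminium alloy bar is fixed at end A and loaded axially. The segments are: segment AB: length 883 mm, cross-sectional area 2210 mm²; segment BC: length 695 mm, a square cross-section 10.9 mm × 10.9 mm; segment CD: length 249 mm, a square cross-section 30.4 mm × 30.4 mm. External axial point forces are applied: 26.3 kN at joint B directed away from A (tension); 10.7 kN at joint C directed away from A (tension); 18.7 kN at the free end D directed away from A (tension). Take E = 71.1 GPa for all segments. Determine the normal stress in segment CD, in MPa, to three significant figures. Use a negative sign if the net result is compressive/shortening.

Internal axial forces (sectioning from the free end, tension +): N_CD = 18.7 kN, N_BC = 29.4 kN, N_AB = 55.7 kN.
A_CD = 924.2 mm².
σ_CD = N_CD/A_CD = 18700/924.2 = 20.23 MPa.

20.2 MPa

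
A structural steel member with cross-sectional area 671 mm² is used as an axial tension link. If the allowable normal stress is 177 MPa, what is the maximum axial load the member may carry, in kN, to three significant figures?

P_max = σ_allow · A = 177 · 671 = 118800 N = 118.8 kN.

119 kN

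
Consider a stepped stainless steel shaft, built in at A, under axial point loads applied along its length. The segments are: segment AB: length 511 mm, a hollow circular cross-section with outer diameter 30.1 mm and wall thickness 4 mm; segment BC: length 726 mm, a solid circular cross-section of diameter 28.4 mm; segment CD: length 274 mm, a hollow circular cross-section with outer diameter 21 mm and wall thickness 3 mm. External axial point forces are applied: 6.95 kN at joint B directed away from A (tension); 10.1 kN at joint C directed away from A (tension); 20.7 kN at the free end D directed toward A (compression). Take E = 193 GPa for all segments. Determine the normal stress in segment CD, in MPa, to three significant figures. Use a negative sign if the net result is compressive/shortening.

-122 MPa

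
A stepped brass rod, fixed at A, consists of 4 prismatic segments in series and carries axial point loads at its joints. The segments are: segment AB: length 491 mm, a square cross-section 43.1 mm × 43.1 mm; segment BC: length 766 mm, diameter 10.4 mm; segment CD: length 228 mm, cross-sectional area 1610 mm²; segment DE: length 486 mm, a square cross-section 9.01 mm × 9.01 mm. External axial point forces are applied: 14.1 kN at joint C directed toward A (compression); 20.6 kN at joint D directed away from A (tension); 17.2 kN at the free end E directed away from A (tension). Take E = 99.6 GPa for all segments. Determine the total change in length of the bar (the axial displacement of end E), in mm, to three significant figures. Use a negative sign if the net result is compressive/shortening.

Internal axial forces (sectioning from the free end, tension +): N_DE = 17.2 kN, N_CD = 37.8 kN, N_BC = 23.7 kN, N_AB = 23.7 kN.
A_AB = 1858 mm².
A_BC = 84.95 mm².
A_DE = 81.18 mm².
δ_AB = 23700·491/(1858·99600) = 0.06289 mm
δ_BC = 23700·766/(84.95·99600) = 2.146 mm
δ_CD = 37800·228/(1610·99600) = 0.05375 mm
δ_DE = 17200·486/(81.18·99600) = 1.034 mm
δ = Σδ_i = 3.296 mm.

3.30 mm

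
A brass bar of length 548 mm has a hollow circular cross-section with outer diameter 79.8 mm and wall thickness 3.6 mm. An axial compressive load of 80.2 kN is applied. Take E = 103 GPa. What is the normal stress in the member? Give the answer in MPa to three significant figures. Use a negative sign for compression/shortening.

-93.1 MPa

A = 861.8 mm².
σ = N/A = -80200/861.8 = -93.06 MPa.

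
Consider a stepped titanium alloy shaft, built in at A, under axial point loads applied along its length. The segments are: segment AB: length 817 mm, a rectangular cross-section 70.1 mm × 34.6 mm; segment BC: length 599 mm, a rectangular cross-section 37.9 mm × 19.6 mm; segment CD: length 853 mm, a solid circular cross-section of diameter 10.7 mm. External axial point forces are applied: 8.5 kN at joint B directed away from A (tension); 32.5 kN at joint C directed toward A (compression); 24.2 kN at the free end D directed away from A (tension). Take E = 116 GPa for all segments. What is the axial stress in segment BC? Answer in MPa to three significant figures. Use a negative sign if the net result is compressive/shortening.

-11.2 MPa

Internal axial forces (sectioning from the free end, tension +): N_CD = 24.2 kN, N_BC = -8.3 kN, N_AB = 0.2 kN.
A_BC = 742.8 mm².
σ_BC = N_BC/A_BC = -8300/742.8 = -11.17 MPa.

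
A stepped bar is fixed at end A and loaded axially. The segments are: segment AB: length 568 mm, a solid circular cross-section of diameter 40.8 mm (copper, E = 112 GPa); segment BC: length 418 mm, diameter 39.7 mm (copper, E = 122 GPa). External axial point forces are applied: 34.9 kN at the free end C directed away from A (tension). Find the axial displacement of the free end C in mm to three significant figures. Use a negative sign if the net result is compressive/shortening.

Internal axial forces (sectioning from the free end, tension +): N_BC = 34.9 kN, N_AB = 34.9 kN.
A_AB = 1307 mm².
A_BC = 1238 mm².
δ_AB = 34900·568/(1307·112000) = 0.1354 mm
δ_BC = 34900·418/(1238·122000) = 0.0966 mm
δ = Σδ_i = 0.232 mm.

0.232 mm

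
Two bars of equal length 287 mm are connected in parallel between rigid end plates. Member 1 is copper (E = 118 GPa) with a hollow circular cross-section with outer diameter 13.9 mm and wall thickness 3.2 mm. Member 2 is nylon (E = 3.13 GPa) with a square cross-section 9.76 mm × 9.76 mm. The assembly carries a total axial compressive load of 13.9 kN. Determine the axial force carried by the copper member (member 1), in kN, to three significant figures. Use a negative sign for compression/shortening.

A_1 = 107.6 mm².
A_2 = 95.26 mm².
Equal strain + equilibrium ⇒ each member carries load in proportion to AE: A₁E₁ = 12690000 N, A₂E₂ = 298200 N, ΣAE = 12990000 N.
F₁ = P·A₁E₁/ΣAE = -13900·12690000/12990000 = -13580 N.

-13.6 kN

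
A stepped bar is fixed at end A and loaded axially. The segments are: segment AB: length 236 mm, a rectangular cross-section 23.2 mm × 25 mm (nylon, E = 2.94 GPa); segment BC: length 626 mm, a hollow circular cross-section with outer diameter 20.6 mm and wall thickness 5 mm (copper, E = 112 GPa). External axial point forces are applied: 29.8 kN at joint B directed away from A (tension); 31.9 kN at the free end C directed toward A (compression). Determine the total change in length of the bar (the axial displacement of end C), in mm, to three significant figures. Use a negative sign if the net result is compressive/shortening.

-1.02 mm

Internal axial forces (sectioning from the free end, tension +): N_BC = -31.9 kN, N_AB = -2.1 kN.
A_AB = 580 mm².
A_BC = 245 mm².
δ_AB = -2100·236/(580·2940) = -0.2906 mm
δ_BC = -31900·626/(245·112000) = -0.7276 mm
δ = Σδ_i = -1.018 mm.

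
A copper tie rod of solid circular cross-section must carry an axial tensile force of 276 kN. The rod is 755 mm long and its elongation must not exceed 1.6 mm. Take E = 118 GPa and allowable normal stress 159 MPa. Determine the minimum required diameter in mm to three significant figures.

47.0 mm

Required area A ≥ P/σ_allow = 276000/159 = 1736 mm².
For a solid circular section, d ≥ √(4A/π) = 47.01 mm.
Elongation limit: A ≥ PL/(Eδ_allow) = 276000·755/(118000·1.6) = 1104 mm² ⇒ d ≥ 37.49 mm.
The stress limit governs.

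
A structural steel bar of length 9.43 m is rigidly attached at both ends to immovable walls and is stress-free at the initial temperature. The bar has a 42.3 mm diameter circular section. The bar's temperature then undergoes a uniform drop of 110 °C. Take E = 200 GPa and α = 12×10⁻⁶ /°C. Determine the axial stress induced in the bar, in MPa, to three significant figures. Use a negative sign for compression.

264 MPa

Free thermal expansion αLΔT = 12e-6 · 9430 · -110 = -12.45 mm.
The walls impose strain ε = −(-12.45)/9430 = 1.3200e-03; σ = Eε = 200000 · 1.3200e-03 = 264 MPa.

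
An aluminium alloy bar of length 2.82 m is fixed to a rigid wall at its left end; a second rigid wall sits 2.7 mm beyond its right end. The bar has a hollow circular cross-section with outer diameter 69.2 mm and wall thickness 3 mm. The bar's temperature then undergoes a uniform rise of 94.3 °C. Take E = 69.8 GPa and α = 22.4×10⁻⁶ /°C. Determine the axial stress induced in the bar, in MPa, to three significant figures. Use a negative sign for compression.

Free thermal expansion αLΔT = 22.4e-6 · 2820 · 94.3 = 5.957 mm.
The walls engage after the gap closes; constrained expansion = 5.957 − 2.7 = 3.257 mm.
The walls impose strain ε = −(3.257)/2820 = -1.1549e-03; σ = Eε = 69800 · -1.1549e-03 = -80.61 MPa.

-80.6 MPa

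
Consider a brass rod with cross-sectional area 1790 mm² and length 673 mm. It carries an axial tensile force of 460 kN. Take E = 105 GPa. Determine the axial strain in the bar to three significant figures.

0.00245

σ = N/A = 257 MPa; ε = σ/E = 257/105000 = 2.447e-03.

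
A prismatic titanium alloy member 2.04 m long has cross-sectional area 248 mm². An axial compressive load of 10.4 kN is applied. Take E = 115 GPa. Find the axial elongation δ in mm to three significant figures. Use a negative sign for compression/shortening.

-0.744 mm

δ_mech = NL/(AE) = -10400·2040/(248·115000) = -0.7439 mm.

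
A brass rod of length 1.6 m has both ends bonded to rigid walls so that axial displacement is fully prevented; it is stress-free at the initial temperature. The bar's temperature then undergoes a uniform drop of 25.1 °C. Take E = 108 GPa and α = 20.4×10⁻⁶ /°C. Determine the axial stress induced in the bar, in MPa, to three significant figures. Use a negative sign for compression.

55.3 MPa

Free thermal expansion αLΔT = 20.4e-6 · 1600 · -25.1 = -0.8193 mm.
The walls impose strain ε = −(-0.8193)/1600 = 5.1204e-04; σ = Eε = 108000 · 5.1204e-04 = 55.3 MPa.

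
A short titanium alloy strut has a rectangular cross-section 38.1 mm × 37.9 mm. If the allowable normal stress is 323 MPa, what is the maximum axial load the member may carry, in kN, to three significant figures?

466 kN

A = 1444 mm².
P_max = σ_allow · A = 323 · 1444 = 466400 N = 466.4 kN.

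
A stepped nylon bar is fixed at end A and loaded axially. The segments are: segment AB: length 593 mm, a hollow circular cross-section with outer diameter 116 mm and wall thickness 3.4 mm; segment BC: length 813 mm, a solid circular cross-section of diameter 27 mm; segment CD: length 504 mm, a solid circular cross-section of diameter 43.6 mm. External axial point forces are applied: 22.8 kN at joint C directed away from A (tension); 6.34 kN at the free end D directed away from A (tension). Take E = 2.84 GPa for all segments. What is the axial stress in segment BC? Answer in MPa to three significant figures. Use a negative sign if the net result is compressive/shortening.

50.9 MPa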